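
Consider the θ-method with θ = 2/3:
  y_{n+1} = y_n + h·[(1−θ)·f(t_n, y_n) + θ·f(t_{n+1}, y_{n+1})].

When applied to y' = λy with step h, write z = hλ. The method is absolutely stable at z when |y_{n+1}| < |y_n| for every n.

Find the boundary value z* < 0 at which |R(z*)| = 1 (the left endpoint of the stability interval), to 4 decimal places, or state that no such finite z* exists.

Test eqn y'=λy, z=hλ:
  y_{n+1} = y_n + z·[1/3·y_n + 2/3·y_{n+1}] ⇒ (1 − 2/3z)y_{n+1} = (1 + 1/3z)y_n
  R(z) = (1 + 1/3z)/(1 − 2/3z).

Boundary: |R(x)|=1, x<0.
x=-1.25: |R|=0.3182
x=-2: |R|=0.1429
x=-10: |R|=0.3043
x=-100: |R|=0.4778
θ=2/3≥1/2 ⇒ |1+1/3x|<|1−2/3x| ∀x<0 ⇒ unbounded interval.

interval (−∞, 0).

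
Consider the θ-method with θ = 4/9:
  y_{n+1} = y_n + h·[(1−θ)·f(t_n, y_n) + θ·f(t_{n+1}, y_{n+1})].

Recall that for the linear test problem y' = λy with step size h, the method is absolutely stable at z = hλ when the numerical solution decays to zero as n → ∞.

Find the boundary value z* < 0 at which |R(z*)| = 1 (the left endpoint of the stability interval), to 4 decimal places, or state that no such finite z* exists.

left endpoint -18.0000.

Test eqn y'=λy, z=hλ:
  y_{n+1} = y_n + z·[5/9·y_n + 4/9·y_{n+1}] ⇒ (1 − 4/9z)y_{n+1} = (1 + 5/9z)y_n
  so R(z) = (1 + 5/9z)/(1 − 4/9z).

Need |R(x)|<1, x<0.
x=-1.69: |R|=0.0349
R=−1: 1+5/9x = −1+4/9x ⇒ -1/9x=2 ⇒ x=2/(-1/9)=-18.0000
Confirm numerically:
  x=-17.604: |R|=0.99501 <1
  x=-17.436: |R|=0.99284 <1
  x=-15.336: |R|=0.96213 <1
  x=-11.244: |R|=0.87483 <1
  x=-18.454: |R|=1.00548 >1
  x=-18.332: |R|=1.00403 >1
Interval (-18.0000, 0).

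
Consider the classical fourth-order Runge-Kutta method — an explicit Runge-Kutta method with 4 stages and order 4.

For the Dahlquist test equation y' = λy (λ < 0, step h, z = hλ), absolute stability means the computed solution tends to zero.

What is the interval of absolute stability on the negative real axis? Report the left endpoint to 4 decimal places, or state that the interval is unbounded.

Test eqn y'=λy, z=hλ:
  order 4, 4-stage ⇒ R(z)=1+z+z^2/2+z^3/6+z^4/24
  (e.g. R(-1.64)=0.27106, |R|=0.27106)

Find x<0 with |R(x)|<1.
x=-1.64: |R|=0.2711
|R(-2.87)|=1.1354 |R(-2.03)|=0.3438 |R(-1.11)|=0.3414
Bisect:
  x_lo=-3.6812 |R|=3.4316  x_hi=-0.0694 |R|=0.9329
  mid=-1.87529 |R|=0.29923 →hi
  mid=-2.77823 |R|=0.98940 →hi
  mid=-3.22970 |R|=1.90451 →lo
  mid=-3.00396 |R|=1.38295 →lo
  mid=-2.89110 |R|=1.17160 →lo
  mid=-2.83466 |R|=1.07702 →lo
  mid=-2.80645 |R|=1.03236 →lo
  mid=-2.79234 |R|=1.01067 →lo
  mid=-2.78528 |R|=0.99999 →hi
  mid=-2.78881 |R|=1.00532 →lo
  ...
  [-2.78551,-2.78528] ⇒ x*=-2.7853
So |R|<1 on (-2.7853, 0).

z∈(-2.7853,0).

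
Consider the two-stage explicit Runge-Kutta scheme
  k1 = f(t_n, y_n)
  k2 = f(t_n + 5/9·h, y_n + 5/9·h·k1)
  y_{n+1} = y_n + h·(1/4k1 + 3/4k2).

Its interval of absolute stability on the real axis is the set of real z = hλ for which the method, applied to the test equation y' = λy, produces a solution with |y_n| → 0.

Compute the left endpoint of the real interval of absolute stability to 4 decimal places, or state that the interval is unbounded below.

Set f=λy, z=hλ:
  k1=λy_n ⇒ h·k1=z·y_n;  k2=λ(1+5/9z)y_n ⇒ h·k2=z(1+5/9z)y_n
  y_{n+1}/y_n = 1 + 1/4z + 3/4z(1+5/9z) = 1 + z + 5/12z²
  R(z) = 1 + z + 5/12z².

Find x<0 with |R(x)|<1.
x=-0.88: |R|=0.4427
R=1: x+5/12x²=0 ⇒ x=−12/5=-2.4000; min R=1−1/(4·5/12)=0.4000>−1
Confirm numerically:
  x=-2.184: |R|=0.80344 <1
  x=-2.018: |R|=0.67880 <1
  x=-1.423: |R|=0.42072 <1
  x=-0.971: |R|=0.42185 <1
  x=-2.875: |R|=1.56901 >1
  x=-2.577: |R|=1.19005 >1
  x=-2.457: |R|=1.05835 >1
Stable set (-2.4000, 0).

left endpoint -2.4000.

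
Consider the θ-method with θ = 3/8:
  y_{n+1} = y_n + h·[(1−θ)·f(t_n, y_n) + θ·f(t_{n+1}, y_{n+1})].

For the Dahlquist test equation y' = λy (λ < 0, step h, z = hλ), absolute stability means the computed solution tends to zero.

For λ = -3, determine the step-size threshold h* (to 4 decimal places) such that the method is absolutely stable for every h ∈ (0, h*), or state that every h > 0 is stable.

(-8.0000,0); λ=-3 ⇒ h* = (8)/3 = 2.6667.

Set f=λy, z=hλ:
  y_{n+1} = y_n + z·[5/8·y_n + 3/8·y_{n+1}] ⇒ (1 − 3/8z)y_{n+1} = (1 + 5/8z)y_n
  so R(z) = (1 + 5/8z)/(1 − 3/8z).

Find x<0 with |R(x)|<1.
x=-0.65: |R|=0.4774
R=−1: 1+5/8x = −1+3/8x ⇒ -1/4x=2 ⇒ x=2/(-1/4)=-8.0000
Confirm numerically:
  x=-6.566: |R|=0.89645 <1
  x=-4.852: |R|=0.72087 <1
  x=-4.687: |R|=0.69965 <1
  x=-8.495: |R|=1.02957 >1
  x=-8.318: |R|=1.01930 >1
  x=-8.248: |R|=1.01515 >1
So |R|<1 on (-8.0000, 0).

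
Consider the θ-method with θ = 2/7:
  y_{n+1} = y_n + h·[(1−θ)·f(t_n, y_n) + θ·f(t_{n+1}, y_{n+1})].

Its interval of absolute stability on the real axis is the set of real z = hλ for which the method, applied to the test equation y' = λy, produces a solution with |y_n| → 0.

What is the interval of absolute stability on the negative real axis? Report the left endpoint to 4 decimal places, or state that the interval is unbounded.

Test eqn y'=λy, z=hλ:
  y_{n+1} = y_n + z·[5/7·y_n + 2/7·y_{n+1}] ⇒ (1 − 2/7z)y_{n+1} = (1 + 5/7z)y_n
  R(z) = (1 + 5/7z)/(1 − 2/7z).

Boundary: |R(x)|=1, x<0.
x=-0.44: |R|=0.6091
R=−1: 1+5/7x = −1+2/7x ⇒ -3/7x=2 ⇒ x=2/(-3/7)=-4.6667
Confirm numerically:
  x=-4.321: |R|=0.93370 <1
  x=-2.949: |R|=0.60048 <1
  x=-2.377: |R|=0.41560 <1
  x=-5.111: |R|=1.07740 >1
  x=-4.911: |R|=1.04357 >1
  x=-4.702: |R|=1.00646 >1
So |R|<1 on (-4.6667, 0).

z∈(-4.6667,0).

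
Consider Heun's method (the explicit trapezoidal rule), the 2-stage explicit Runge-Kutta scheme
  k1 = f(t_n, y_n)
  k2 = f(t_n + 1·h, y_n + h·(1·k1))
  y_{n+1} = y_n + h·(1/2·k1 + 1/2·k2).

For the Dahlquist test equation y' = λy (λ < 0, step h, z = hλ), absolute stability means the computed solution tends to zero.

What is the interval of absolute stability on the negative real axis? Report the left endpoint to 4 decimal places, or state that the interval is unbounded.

(-2.0000, 0).

With y'=λy (z=hλ):
  order 2, 2-stage ⇒ R(z)=1+z+z^2/2
  (e.g. R(-1.38)=0.57220, |R|=0.57220)

Solve |R(x)|<1 on ℝ⁻.
x=-1.38: |R|=0.5722
|R(-1.79)|=0.8121 |R(-1.58)|=0.6682 |R(-1.34)|=0.5578
Bisect:
  x_lo=-2.3693 |R|=1.4376  x_hi=-0.1494 |R|=0.8618
  mid=-1.25937 |R|=0.53364 →hi
  mid=-1.81436 |R|=0.83159 →hi
  mid=-2.09185 |R|=1.09607 →lo
  mid=-1.95310 |R|=0.95420 →hi
  mid=-2.02248 |R|=1.02273 →lo
  mid=-1.98779 |R|=0.98787 →hi
  mid=-2.00513 |R|=1.00515 →lo
  mid=-1.99646 |R|=0.99647 →hi
  ...
  [-2.00012,-1.99999] ⇒ x*=-2.0000
Interval (-2.0000, 0).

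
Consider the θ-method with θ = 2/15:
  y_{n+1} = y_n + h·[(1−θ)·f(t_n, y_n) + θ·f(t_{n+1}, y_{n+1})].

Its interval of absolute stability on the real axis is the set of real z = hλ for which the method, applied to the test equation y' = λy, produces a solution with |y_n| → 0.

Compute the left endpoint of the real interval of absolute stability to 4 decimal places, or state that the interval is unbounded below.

With y'=λy (z=hλ):
  y_{n+1} = y_n + z·[13/15·y_n + 2/15·y_{n+1}] ⇒ (1 − 2/15z)y_{n+1} = (1 + 13/15z)y_n
  Hence R(z) = (1 + 13/15z)/(1 − 2/15z).

Boundary: |R(x)|=1, x<0.
x=-1.72: |R|=0.3991
R=−1: 1+13/15x = −1+2/15x ⇒ -11/15x=2 ⇒ x=2/(-11/15)=-2.7273
Confirm numerically:
  x=-2.460: |R|=0.85241 <1
  x=-2.090: |R|=0.63452 <1
  x=-1.771: |R|=0.43269 <1
  x=-1.511: |R|=0.25763 <1
  x=-3.190: |R|=1.23807 >1
  x=-3.073: |R|=1.17984 >1
  x=-2.937: |R|=1.11052 >1
Interval (-2.7273, 0).

left endpoint -2.7273.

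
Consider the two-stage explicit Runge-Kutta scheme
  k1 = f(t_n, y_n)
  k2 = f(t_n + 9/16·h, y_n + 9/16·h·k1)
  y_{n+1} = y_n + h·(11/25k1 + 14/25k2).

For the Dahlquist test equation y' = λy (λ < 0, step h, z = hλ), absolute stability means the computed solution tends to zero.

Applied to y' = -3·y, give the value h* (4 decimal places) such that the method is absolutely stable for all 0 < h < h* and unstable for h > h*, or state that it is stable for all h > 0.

On y'=λy, z=hλ:
  k1=λy_n ⇒ h·k1=z·y_n;  k2=λ(1+9/16z)y_n ⇒ h·k2=z(1+9/16z)y_n
  y_{n+1}/y_n = 1 + 11/25z + 14/25z(1+9/16z) = 1 + z + 63/200z²
  R(z) = 1 + z + 63/200z².

Solve |R(x)|<1 on ℝ⁻.
x=-1.37: |R|=0.2212
R=1: x+63/200x²=0 ⇒ x=−200/63=-3.1746; min R=1−1/(4·63/200)=0.2063>−1
Confirm numerically:
  x=-3.038: |R|=0.86927 <1
  x=-2.742: |R|=0.62635 <1
  x=-2.133: |R|=0.30015 <1
  x=-3.727: |R|=1.64852 >1
  x=-3.613: |R|=1.49894 >1
  x=-3.474: |R|=1.32763 >1
Stable set (-3.1746, 0).

(-3.1746,0); λ=-3 ⇒ h* = (200/63)/3 = 1.0582.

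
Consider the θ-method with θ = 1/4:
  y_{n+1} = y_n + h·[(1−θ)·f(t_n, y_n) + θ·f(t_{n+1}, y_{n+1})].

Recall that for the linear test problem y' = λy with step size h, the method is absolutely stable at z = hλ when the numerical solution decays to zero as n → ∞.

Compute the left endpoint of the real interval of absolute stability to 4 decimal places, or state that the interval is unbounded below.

z* = -4.0000.

On y'=λy, z=hλ:
  y_{n+1} = y_n + z·[3/4·y_n + 1/4·y_{n+1}] ⇒ (1 − 1/4z)y_{n+1} = (1 + 3/4z)y_n
  ⇒ R(z) = (1 + 3/4z)/(1 − 1/4z).

Find x<0 with |R(x)|<1.
x=-0.81: |R|=0.3264
R=−1: 1+3/4x = −1+1/4x ⇒ -1/2x=2 ⇒ x=2/(-1/2)=-4.0000
Confirm numerically:
  x=-2.517: |R|=0.54488 <1
  x=-1.844: |R|=0.26215 <1
  x=-1.823: |R|=0.25228 <1
  x=-4.528: |R|=1.12383 >1
  x=-4.335: |R|=1.08038 >1
  x=-4.177: |R|=1.04329 >1
Interval (-4.0000, 0).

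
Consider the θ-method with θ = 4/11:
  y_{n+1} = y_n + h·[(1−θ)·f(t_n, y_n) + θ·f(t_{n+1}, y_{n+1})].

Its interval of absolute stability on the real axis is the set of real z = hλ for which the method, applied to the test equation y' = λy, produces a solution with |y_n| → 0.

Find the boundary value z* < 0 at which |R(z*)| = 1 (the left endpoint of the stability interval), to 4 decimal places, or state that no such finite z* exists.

With y'=λy (z=hλ):
  y_{n+1} = y_n + z·[7/11·y_n + 4/11·y_{n+1}] ⇒ (1 − 4/11z)y_{n+1} = (1 + 7/11z)y_n
  R(z) = (1 + 7/11z)/(1 − 4/11z).

Solve |R(x)|<1 on ℝ⁻.
x=-1.38: |R|=0.0811
R=−1: 1+7/11x = −1+4/11x ⇒ -3/11x=2 ⇒ x=2/(-3/11)=-7.3333
Confirm numerically:
  x=-5.715: |R|=0.85662 <1
  x=-5.120: |R|=0.78907 <1
  x=-4.122: |R|=0.64952 <1
  x=-7.914: |R|=1.04084 >1
  x=-7.419: |R|=1.00632 >1
Stable set (-7.3333, 0).

z* = -7.3333.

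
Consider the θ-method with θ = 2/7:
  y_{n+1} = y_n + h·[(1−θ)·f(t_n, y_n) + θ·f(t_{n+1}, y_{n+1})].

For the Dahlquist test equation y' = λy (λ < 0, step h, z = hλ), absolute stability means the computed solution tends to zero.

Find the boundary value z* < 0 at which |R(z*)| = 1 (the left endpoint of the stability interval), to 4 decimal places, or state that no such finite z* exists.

Set f=λy, z=hλ:
  y_{n+1} = y_n + z·[5/7·y_n + 2/7·y_{n+1}] ⇒ (1 − 2/7z)y_{n+1} = (1 + 5/7z)y_n
  ⇒ R(z) = (1 + 5/7z)/(1 − 2/7z).

Boundary: |R(x)|=1, x<0.
x=-1.01: |R|=0.2162
R=−1: 1+5/7x = −1+2/7x ⇒ -3/7x=2 ⇒ x=2/(-3/7)=-4.6667
Confirm numerically:
  x=-4.639: |R|=0.99490 <1
  x=-4.440: |R|=0.95718 <1
  x=-2.624: |R|=0.49967 <1
  x=-5.156: |R|=1.08480 >1
  x=-5.062: |R|=1.06926 >1
  x=-4.923: |R|=1.04565 >1
Stable set (-4.6667, 0).

left endpoint -4.6667.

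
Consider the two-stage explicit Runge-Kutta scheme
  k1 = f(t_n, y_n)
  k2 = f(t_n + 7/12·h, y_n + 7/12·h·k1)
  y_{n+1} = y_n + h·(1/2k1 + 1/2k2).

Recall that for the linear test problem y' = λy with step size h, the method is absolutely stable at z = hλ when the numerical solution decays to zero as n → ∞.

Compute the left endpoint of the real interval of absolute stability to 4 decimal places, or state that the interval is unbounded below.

Set f=λy, z=hλ:
  k1=λy_n ⇒ h·k1=z·y_n;  k2=λ(1+7/12z)y_n ⇒ h·k2=z(1+7/12z)y_n
  y_{n+1}/y_n = 1 + 1/2z + 1/2z(1+7/12z) = 1 + z + 7/24z²
  ⇒ R(z) = 1 + z + 7/24z².

Find x<0 with |R(x)|<1.
x=-1.46: |R|=0.1617
R=1: x+7/24x²=0 ⇒ x=−24/7=-3.4286; min R=1−1/(4·7/24)=0.1429>−1
Confirm numerically:
  x=-2.667: |R|=0.40759 <1
  x=-2.624: |R|=0.38423 <1
  x=-1.540: |R|=0.15172 <1
  x=-1.477: |R|=0.15928 <1
  x=-3.725: |R|=1.32206 >1
  x=-3.478: |R|=1.05014 >1
Stable set (-3.4286, 0).

z* = -3.4286.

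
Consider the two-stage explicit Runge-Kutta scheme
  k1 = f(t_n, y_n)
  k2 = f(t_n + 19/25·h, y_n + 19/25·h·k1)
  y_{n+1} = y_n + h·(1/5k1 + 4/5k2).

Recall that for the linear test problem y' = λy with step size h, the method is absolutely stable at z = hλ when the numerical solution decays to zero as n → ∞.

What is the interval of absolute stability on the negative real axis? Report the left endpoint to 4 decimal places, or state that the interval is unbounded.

(-1.6447, 0).

With y'=λy (z=hλ):
  k1=λy_n ⇒ h·k1=z·y_n;  k2=λ(1+19/25z)y_n ⇒ h·k2=z(1+19/25z)y_n
  y_{n+1}/y_n = 1 + 1/5z + 4/5z(1+19/25z) = 1 + z + 76/125z²
  R(z) = 1 + z + 76/125z².

Find x<0 with |R(x)|<1.
x=-0.54: |R|=0.6373
R=1: x+76/125x²=0 ⇒ x=−125/76=-1.6447; min R=1−1/(4·76/125)=0.5888>−1
Confirm numerically:
  x=-1.422: |R|=0.80743 <1
  x=-1.323: |R|=0.74120 <1
  x=-0.987: |R|=0.60529 <1
  x=-0.907: |R|=0.59317 <1
  x=-2.000: |R|=1.43200 >1
  x=-1.736: |R|=1.09633 >1
So |R|<1 on (-1.6447, 0).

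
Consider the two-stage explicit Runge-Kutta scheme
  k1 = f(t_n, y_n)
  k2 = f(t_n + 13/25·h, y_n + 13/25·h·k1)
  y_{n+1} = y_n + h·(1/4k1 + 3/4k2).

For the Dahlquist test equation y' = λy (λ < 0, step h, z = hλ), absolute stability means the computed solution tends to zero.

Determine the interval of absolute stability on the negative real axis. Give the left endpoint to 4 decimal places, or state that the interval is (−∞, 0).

On y'=λy, z=hλ:
  k1=λy_n ⇒ h·k1=z·y_n;  k2=λ(1+13/25z)y_n ⇒ h·k2=z(1+13/25z)y_n
  y_{n+1}/y_n = 1 + 1/4z + 3/4z(1+13/25z) = 1 + z + 39/100z²
  ⇒ R(z) = 1 + z + 39/100z².

Find x<0 with |R(x)|<1.
x=-0.31: |R|=0.7275
R=1: x+39/100x²=0 ⇒ x=−100/39=-2.5641; min R=1−1/(4·39/100)=0.3590>−1
Confirm numerically:
  x=-2.138: |R|=0.64471 <1
  x=-1.269: |R|=0.35904 <1
  x=-1.127: |R|=0.36835 <1
  x=-1.077: |R|=0.37537 <1
  x=-3.103: |R|=1.65216 >1
  x=-3.041: |R|=1.56560 >1
So |R|<1 on (-2.5641, 0).

(-2.5641, 0).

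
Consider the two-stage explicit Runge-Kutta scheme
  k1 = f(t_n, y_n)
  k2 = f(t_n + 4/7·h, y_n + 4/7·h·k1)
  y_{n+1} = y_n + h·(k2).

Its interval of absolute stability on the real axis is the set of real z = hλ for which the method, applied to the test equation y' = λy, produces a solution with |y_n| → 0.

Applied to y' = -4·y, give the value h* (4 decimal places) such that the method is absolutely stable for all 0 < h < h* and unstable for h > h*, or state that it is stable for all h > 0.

(-1.7500,0); λ=-4 ⇒ h* = (7/4)/4 = 0.4375.

On y'=λy, z=hλ:
  k1=λy_n ⇒ h·k1=z·y_n;  k2=λ(1+4/7z)y_n ⇒ h·k2=z(1+4/7z)y_n
  y_{n+1}/y_n = 1 + z(1+4/7z) = 1 + z + 4/7z²
  Hence R(z) = 1 + z + 4/7z².

Need |R(x)|<1, x<0.
x=-1.68: |R|=0.9328
R=1: x+4/7x²=0 ⇒ x=−7/4=-1.7500; min R=1−1/(4·4/7)=0.5625>−1
Confirm numerically:
  x=-1.281: |R|=0.65669 <1
  x=-1.015: |R|=0.57370 <1
  x=-0.960: |R|=0.56663 <1
  x=-2.040: |R|=1.33806 >1
  x=-1.990: |R|=1.27291 >1
Interval (-1.7500, 0).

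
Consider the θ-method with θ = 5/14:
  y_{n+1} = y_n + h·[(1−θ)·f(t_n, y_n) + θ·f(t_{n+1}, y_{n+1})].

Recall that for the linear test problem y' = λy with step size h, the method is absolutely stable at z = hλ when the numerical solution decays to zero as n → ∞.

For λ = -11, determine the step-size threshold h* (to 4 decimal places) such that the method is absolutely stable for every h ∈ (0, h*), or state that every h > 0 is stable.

(-7.0000,0); λ=-11 ⇒ h* = (7)/11 = 0.6364.

On y'=λy, z=hλ:
  y_{n+1} = y_n + z·[9/14·y_n + 5/14·y_{n+1}] ⇒ (1 − 5/14z)y_{n+1} = (1 + 9/14z)y_n
  Hence R(z) = (1 + 9/14z)/(1 − 5/14z).

Find x<0 with |R(x)|<1.
x=-1.57: |R|=0.0059
R=−1: 1+9/14x = −1+5/14x ⇒ -2/7x=2 ⇒ x=2/(-2/7)=-7.0000
Confirm numerically:
  x=-6.781: |R|=0.98171 <1
  x=-6.688: |R|=0.97369 <1
  x=-5.993: |R|=0.90838 <1
  x=-4.465: |R|=0.72085 <1
  x=-7.581: |R|=1.04477 >1
  x=-7.256: |R|=1.02037 >1
  x=-7.093: |R|=1.00752 >1
Stable set (-7.0000, 0).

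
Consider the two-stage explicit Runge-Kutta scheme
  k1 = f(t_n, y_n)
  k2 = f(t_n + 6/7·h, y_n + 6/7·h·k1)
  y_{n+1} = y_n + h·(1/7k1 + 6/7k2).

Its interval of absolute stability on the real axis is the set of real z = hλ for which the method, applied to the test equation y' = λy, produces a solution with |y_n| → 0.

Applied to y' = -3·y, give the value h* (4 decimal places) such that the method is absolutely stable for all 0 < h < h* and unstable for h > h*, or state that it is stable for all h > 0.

On y'=λy, z=hλ:
  k1=λy_n ⇒ h·k1=z·y_n;  k2=λ(1+6/7z)y_n ⇒ h·k2=z(1+6/7z)y_n
  y_{n+1}/y_n = 1 + 1/7z + 6/7z(1+6/7z) = 1 + z + 36/49z²
  Hence R(z) = 1 + z + 36/49z².

Solve |R(x)|<1 on ℝ⁻.
x=-0.54: |R|=0.6742
R=1: x+36/49x²=0 ⇒ x=−49/36=-1.3611; min R=1−1/(4·36/49)=0.6597>−1
Confirm numerically:
  x=-0.991: |R|=0.73053 <1
  x=-0.897: |R|=0.69414 <1
  x=-0.814: |R|=0.67281 <1
  x=-0.698: |R|=0.65995 <1
  x=-1.842: |R|=1.65079 >1
  x=-1.718: |R|=1.45047 >1
  x=-1.418: |R|=1.05927 >1
Interval (-1.3611, 0).

(-1.3611,0); λ=-3 ⇒ h* = (49/36)/3 = 0.4537.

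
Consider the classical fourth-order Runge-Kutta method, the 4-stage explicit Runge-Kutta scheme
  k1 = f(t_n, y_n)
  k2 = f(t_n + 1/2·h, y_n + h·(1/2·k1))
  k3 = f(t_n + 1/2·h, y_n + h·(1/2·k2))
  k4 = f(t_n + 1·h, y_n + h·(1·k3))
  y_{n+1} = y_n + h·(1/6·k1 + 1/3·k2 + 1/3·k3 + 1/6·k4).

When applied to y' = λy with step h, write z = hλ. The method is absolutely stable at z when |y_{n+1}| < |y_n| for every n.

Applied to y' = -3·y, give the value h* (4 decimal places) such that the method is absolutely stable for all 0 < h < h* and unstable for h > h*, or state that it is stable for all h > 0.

(-2.7853,0); λ=-3 ⇒ h* = 0.9284.

Set f=λy, z=hλ:
  order 4, 4-stage ⇒ R(z)=1+z+z^2/2+z^3/6+z^4/24
  (e.g. R(-1.14)=0.33325, |R|=0.33325)

Solve |R(x)|<1 on ℝ⁻.
x=-1.14: |R|=0.3332
|R(-3.06)|=1.4996 |R(-2.68)|=0.8525 |R(-0.71)|=0.4930
Bisect:
  x_lo=-3.2976 |R|=2.0900  x_hi=-0.2288 |R|=0.7955
  mid=-1.76321 |R|=0.28036 →hi
  mid=-2.53040 |R|=0.67897 →hi
  mid=-2.91400 |R|=1.21204 →lo
  mid=-2.72220 |R|=0.90897 →hi
  mid=-2.81810 |R|=1.05060 →lo
  mid=-2.77015 |R|=0.97741 →hi
  mid=-2.79413 |R|=1.01340 →lo
  mid=-2.78214 |R|=0.99526 →hi
  mid=-2.78813 |R|=1.00429 →lo
  ...
  [-2.78533,-2.78514] ⇒ x*=-2.7853
Stable set (-2.7853, 0).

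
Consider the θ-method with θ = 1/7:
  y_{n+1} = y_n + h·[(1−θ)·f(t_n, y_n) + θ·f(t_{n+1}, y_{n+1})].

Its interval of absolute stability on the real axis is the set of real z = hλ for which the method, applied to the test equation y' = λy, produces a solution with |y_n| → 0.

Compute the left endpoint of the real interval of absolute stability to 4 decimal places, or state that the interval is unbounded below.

Test eqn y'=λy, z=hλ:
  y_{n+1} = y_n + z·[6/7·y_n + 1/7·y_{n+1}] ⇒ (1 − 1/7z)y_{n+1} = (1 + 6/7z)y_n
  Hence R(z) = (1 + 6/7z)/(1 − 1/7z).

Need |R(x)|<1, x<0.
x=-1.56: |R|=0.2757
R=−1: 1+6/7x = −1+1/7x ⇒ -5/7x=2 ⇒ x=2/(-5/7)=-2.8000
Confirm numerically:
  x=-2.757: |R|=0.97796 <1
  x=-1.335: |R|=0.12118 <1
  x=-1.261: |R|=0.06851 <1
  x=-3.384: |R|=1.28120 >1
  x=-3.181: |R|=1.18711 >1
Interval (-2.8000, 0).

left endpoint -2.8000.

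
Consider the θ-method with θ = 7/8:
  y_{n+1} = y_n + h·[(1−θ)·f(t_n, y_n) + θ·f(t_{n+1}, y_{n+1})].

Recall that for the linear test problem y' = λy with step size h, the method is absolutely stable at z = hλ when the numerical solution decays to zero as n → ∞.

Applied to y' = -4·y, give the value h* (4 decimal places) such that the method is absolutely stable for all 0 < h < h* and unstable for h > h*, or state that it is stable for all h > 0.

(−∞, 0) — no finite endpoint. Any h>0 works for λ=-4.

Test eqn y'=λy, z=hλ:
  y_{n+1} = y_n + z·[1/8·y_n + 7/8·y_{n+1}] ⇒ (1 − 7/8z)y_{n+1} = (1 + 1/8z)y_n
  ⇒ R(z) = (1 + 1/8z)/(1 − 7/8z).

Solve |R(x)|<1 on ℝ⁻.
x=-0.99: |R|=0.4695
x=-2: |R|=0.2727
x=-10: |R|=0.0256
x=-100: |R|=0.1299
θ=7/8≥1/2 ⇒ |1+1/8x|<|1−7/8x| ∀x<0 ⇒ stable on all of ℝ⁻.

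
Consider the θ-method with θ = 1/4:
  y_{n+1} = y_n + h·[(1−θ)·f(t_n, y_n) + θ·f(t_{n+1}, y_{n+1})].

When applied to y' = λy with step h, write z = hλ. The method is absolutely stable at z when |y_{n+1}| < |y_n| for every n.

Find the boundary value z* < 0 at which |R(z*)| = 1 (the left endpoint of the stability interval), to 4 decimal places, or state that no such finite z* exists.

left endpoint -4.0000.

With y'=λy (z=hλ):
  y_{n+1} = y_n + z·[3/4·y_n + 1/4·y_{n+1}] ⇒ (1 − 1/4z)y_{n+1} = (1 + 3/4z)y_n
  ⇒ R(z) = (1 + 3/4z)/(1 − 1/4z).

Solve |R(x)|<1 on ℝ⁻.
x=-0.83: |R|=0.3126
R=−1: 1+3/4x = −1+1/4x ⇒ -1/2x=2 ⇒ x=2/(-1/2)=-4.0000
Confirm numerically:
  x=-3.878: |R|=0.96903 <1
  x=-2.598: |R|=0.57502 <1
  x=-1.714: |R|=0.19986 <1
  x=-4.453: |R|=1.10718 >1
  x=-4.368: |R|=1.08795 >1
Interval (-4.0000, 0).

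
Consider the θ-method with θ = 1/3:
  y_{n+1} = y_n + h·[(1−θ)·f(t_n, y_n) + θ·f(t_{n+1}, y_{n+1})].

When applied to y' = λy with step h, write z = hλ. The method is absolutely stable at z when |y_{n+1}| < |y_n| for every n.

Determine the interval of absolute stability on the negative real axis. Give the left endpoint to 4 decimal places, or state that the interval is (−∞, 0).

(-6.0000, 0).

Test eqn y'=λy, z=hλ:
  y_{n+1} = y_n + z·[2/3·y_n + 1/3·y_{n+1}] ⇒ (1 − 1/3z)y_{n+1} = (1 + 2/3z)y_n
  R(z) = (1 + 2/3z)/(1 − 1/3z).

Solve |R(x)|<1 on ℝ⁻.
x=-1.58: |R|=0.0349
R=−1: 1+2/3x = −1+1/3x ⇒ -1/3x=2 ⇒ x=2/(-1/3)=-6.0000
Confirm numerically:
  x=-5.036: |R|=0.88004 <1
  x=-4.589: |R|=0.81407 <1
  x=-2.924: |R|=0.48076 <1
  x=-6.483: |R|=1.05093 >1
  x=-6.214: |R|=1.02323 >1
  x=-6.180: |R|=1.01961 >1
Interval (-6.0000, 0).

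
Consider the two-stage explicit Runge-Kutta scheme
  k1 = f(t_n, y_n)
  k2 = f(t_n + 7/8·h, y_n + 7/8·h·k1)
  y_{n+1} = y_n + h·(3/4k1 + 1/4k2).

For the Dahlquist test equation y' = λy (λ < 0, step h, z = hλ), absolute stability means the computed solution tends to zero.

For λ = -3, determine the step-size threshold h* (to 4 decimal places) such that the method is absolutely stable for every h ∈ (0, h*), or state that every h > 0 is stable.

(-4.5714,0); λ=-3 ⇒ h* = (32/7)/3 = 1.5238.

With y'=λy (z=hλ):
  k1=λy_n ⇒ h·k1=z·y_n;  k2=λ(1+7/8z)y_n ⇒ h·k2=z(1+7/8z)y_n
  y_{n+1}/y_n = 1 + 3/4z + 1/4z(1+7/8z) = 1 + z + 7/32z²
  R(z) = 1 + z + 7/32z².

Boundary: |R(x)|=1, x<0.
x=-1.3: |R|=0.0697
R=1: x+7/32x²=0 ⇒ x=−32/7=-4.5714; min R=1−1/(4·7/32)=-0.1429>−1
Confirm numerically:
  x=-4.238: |R|=0.69089 <1
  x=-2.499: |R|=0.13291 <1
  x=-2.355: |R|=0.14181 <1
  x=-4.931: |R|=1.38785 >1
  x=-4.691: |R|=1.12270 >1
  x=-4.607: |R|=1.03585 >1
Interval (-4.5714, 0).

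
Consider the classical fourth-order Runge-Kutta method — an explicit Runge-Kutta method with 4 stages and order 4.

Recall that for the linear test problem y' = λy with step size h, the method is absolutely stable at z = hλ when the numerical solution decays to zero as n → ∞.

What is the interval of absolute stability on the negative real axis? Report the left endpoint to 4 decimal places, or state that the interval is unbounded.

With y'=λy (z=hλ):
  order 4, 4-stage ⇒ R(z)=1+z+z^2/2+z^3/6+z^4/24
  (e.g. R(-0.85)=0.43065, |R|=0.43065)

Solve |R(x)|<1 on ℝ⁻.
x=-0.85: |R|=0.4306
|R(-2.5)|=0.6484 |R(-2.06)|=0.3552 |R(-1.45)|=0.2773
Bisect:
  x_lo=-3.2623 |R|=1.9918  x_hi=-0.3354 |R|=0.7151
  mid=-1.79884 |R|=0.28522 →hi
  mid=-2.53057 |R|=0.67913 →hi
  mid=-2.89643 |R|=1.18091 →lo
  mid=-2.71350 |R|=0.89704 →hi
  mid=-2.80497 |R|=1.03007 →lo
  mid=-2.75923 |R|=0.96141 →hi
  mid=-2.78210 |R|=0.99519 →hi
  mid=-2.79353 |R|=1.01249 →lo
  mid=-2.78782 |R|=1.00381 →lo
  mid=-2.78496 |R|=0.99949 →hi
  ...
  [-2.78532,-2.78514] ⇒ x*=-2.7853
So |R|<1 on (-2.7853, 0).

z∈(-2.7853,0).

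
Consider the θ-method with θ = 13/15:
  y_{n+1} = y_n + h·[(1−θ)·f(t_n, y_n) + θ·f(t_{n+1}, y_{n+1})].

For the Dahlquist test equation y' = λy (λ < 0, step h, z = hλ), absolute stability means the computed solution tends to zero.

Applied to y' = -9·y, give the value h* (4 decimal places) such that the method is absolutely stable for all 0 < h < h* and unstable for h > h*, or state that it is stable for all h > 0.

With y'=λy (z=hλ):
  y_{n+1} = y_n + z·[2/15·y_n + 13/15·y_{n+1}] ⇒ (1 − 13/15z)y_{n+1} = (1 + 2/15z)y_n
  so R(z) = (1 + 2/15z)/(1 − 13/15z).

Need |R(x)|<1, x<0.
x=-1.24: |R|=0.4023
x=-2: |R|=0.2683
x=-10: |R|=0.0345
x=-100: |R|=0.1407
θ=13/15≥1/2 ⇒ |1+2/15x|<|1−13/15x| ∀x<0 ⇒ stable on all of ℝ⁻.

unbounded; (−∞, 0). Any h>0 works for λ=-9.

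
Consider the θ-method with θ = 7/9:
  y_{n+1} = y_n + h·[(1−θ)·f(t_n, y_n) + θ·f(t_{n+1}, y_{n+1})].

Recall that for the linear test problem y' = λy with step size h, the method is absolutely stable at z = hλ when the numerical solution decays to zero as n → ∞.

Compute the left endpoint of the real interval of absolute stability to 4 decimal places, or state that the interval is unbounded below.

interval (−∞, 0).

Test eqn y'=λy, z=hλ:
  y_{n+1} = y_n + z·[2/9·y_n + 7/9·y_{n+1}] ⇒ (1 − 7/9z)y_{n+1} = (1 + 2/9z)y_n
  R(z) = (1 + 2/9z)/(1 − 7/9z).

Need |R(x)|<1, x<0.
x=-0.92: |R|=0.4637
x=-2: |R|=0.2174
x=-10: |R|=0.1392
x=-100: |R|=0.2694
θ=7/9≥1/2 ⇒ |1+2/9x|<|1−7/9x| ∀x<0 ⇒ unbounded interval.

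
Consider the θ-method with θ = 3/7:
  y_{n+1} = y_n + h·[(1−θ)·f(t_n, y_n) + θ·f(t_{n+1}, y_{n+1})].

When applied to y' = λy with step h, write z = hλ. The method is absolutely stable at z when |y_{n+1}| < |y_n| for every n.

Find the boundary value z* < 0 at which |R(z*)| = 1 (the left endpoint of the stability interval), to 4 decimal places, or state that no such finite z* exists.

z* = -14.0000.

Set f=λy, z=hλ:
  y_{n+1} = y_n + z·[4/7·y_n + 3/7·y_{n+1}] ⇒ (1 − 3/7z)y_{n+1} = (1 + 4/7z)y_n
  so R(z) = (1 + 4/7z)/(1 − 3/7z).

Need |R(x)|<1, x<0.
x=-1.38: |R|=0.1329
R=−1: 1+4/7x = −1+3/7x ⇒ -1/7x=2 ⇒ x=2/(-1/7)=-14.0000
Confirm numerically:
  x=-12.292: |R|=0.96107 <1
  x=-10.056: |R|=0.89389 <1
  x=-6.777: |R|=0.73572 <1
  x=-6.088: |R|=0.68683 <1
  x=-14.490: |R|=1.00971 >1
  x=-14.286: |R|=1.00574 >1
Stable set (-14.0000, 0).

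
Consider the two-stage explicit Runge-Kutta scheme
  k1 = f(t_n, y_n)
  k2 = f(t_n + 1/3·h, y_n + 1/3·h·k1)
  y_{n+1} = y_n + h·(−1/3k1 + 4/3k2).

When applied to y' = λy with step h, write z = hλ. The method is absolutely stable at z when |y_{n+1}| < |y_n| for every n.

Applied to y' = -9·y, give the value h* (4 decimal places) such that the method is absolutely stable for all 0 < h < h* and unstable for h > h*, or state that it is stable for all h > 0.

(-2.2500,0); λ=-9 ⇒ h* = (9/4)/9 = 0.2500.

On y'=λy, z=hλ:
  k1=λy_n ⇒ h·k1=z·y_n;  k2=λ(1+1/3z)y_n ⇒ h·k2=z(1+1/3z)y_n
  y_{n+1}/y_n = 1 − 1/3z + 4/3z(1+1/3z) = 1 + z + 4/9z²
  Hence R(z) = 1 + z + 4/9z².

Solve |R(x)|<1 on ℝ⁻.
x=-1.28: |R|=0.4482
R=1: x+4/9x²=0 ⇒ x=−9/4=-2.2500; min R=1−1/(4·4/9)=0.4375>−1
Confirm numerically:
  x=-2.179: |R|=0.93124 <1
  x=-1.721: |R|=0.59537 <1
  x=-1.246: |R|=0.44401 <1
  x=-1.015: |R|=0.44288 <1
  x=-2.693: |R|=1.53022 >1
  x=-2.459: |R|=1.22841 >1
Stable set (-2.2500, 0).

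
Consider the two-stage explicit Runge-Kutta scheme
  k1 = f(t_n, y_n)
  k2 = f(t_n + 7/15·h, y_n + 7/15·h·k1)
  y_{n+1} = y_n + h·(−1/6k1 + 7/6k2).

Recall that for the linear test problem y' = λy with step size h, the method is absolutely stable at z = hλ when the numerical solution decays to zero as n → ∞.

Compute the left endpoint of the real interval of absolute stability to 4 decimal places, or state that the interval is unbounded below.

z* = -1.8367.

With y'=λy (z=hλ):
  k1=λy_n ⇒ h·k1=z·y_n;  k2=λ(1+7/15z)y_n ⇒ h·k2=z(1+7/15z)y_n
  y_{n+1}/y_n = 1 − 1/6z + 7/6z(1+7/15z) = 1 + z + 49/90z²
  R(z) = 1 + z + 49/90z².

Boundary: |R(x)|=1, x<0.
x=-0.7: |R|=0.5668
R=1: x+49/90x²=0 ⇒ x=−90/49=-1.8367; min R=1−1/(4·49/90)=0.5408>−1
Confirm numerically:
  x=-1.728: |R|=0.89770 <1
  x=-1.576: |R|=0.77628 <1
  x=-0.741: |R|=0.55794 <1
  x=-2.262: |R|=1.52373 >1
  x=-2.098: |R|=1.29843 >1
  x=-1.979: |R|=1.15328 >1
So |R|<1 on (-1.8367, 0).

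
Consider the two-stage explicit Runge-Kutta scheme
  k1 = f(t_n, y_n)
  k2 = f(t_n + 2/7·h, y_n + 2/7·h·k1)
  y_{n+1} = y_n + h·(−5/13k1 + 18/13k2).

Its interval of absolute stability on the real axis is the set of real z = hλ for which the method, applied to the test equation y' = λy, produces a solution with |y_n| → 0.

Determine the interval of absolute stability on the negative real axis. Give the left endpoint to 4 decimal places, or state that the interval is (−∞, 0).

Set f=λy, z=hλ:
  k1=λy_n ⇒ h·k1=z·y_n;  k2=λ(1+2/7z)y_n ⇒ h·k2=z(1+2/7z)y_n
  y_{n+1}/y_n = 1 − 5/13z + 18/13z(1+2/7z) = 1 + z + 36/91z²
  ⇒ R(z) = 1 + z + 36/91z².

Solve |R(x)|<1 on ℝ⁻.
x=-0.97: |R|=0.4022
R=1: x+36/91x²=0 ⇒ x=−91/36=-2.5278; min R=1−1/(4·36/91)=0.3681>−1
Confirm numerically:
  x=-2.222: |R|=0.73121 <1
  x=-1.636: |R|=0.42283 <1
  x=-1.531: |R|=0.39628 <1
  x=-1.194: |R|=0.36999 <1
  x=-2.879: |R|=1.40002 >1
  x=-2.804: |R|=1.30641 >1
  x=-2.662: |R|=1.14135 >1
Stable set (-2.5278, 0).

z∈(-2.5278,0).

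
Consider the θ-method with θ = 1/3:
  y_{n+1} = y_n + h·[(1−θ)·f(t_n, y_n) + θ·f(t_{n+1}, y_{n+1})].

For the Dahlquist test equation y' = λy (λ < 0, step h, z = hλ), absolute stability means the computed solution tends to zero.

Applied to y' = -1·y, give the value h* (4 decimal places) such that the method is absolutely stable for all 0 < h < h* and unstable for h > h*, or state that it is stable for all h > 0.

(-6.0000,0); λ=-1 ⇒ h* = (6)/1 = 6.0000.

Test eqn y'=λy, z=hλ:
  y_{n+1} = y_n + z·[2/3·y_n + 1/3·y_{n+1}] ⇒ (1 − 1/3z)y_{n+1} = (1 + 2/3z)y_n
  ⇒ R(z) = (1 + 2/3z)/(1 − 1/3z).

Find x<0 with |R(x)|<1.
x=-1.52: |R|=0.0088
R=−1: 1+2/3x = −1+1/3x ⇒ -1/3x=2 ⇒ x=2/(-1/3)=-6.0000
Confirm numerically:
  x=-5.787: |R|=0.97576 <1
  x=-4.858: |R|=0.85467 <1
  x=-4.049: |R|=0.72322 <1
  x=-2.580: |R|=0.38710 <1
  x=-6.505: |R|=1.05313 >1
  x=-6.359: |R|=1.03836 >1
Interval (-6.0000, 0).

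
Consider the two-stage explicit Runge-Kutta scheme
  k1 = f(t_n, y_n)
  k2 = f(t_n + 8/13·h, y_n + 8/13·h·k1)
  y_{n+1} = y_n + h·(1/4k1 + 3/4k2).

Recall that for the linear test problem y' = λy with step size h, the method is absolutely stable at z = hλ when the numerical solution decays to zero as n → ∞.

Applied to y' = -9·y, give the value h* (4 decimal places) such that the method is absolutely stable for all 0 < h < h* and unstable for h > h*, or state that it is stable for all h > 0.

(-2.1667,0); λ=-9 ⇒ h* = (13/6)/9 = 0.2407.

With y'=λy (z=hλ):
  k1=λy_n ⇒ h·k1=z·y_n;  k2=λ(1+8/13z)y_n ⇒ h·k2=z(1+8/13z)y_n
  y_{n+1}/y_n = 1 + 1/4z + 3/4z(1+8/13z) = 1 + z + 6/13z²
  R(z) = 1 + z + 6/13z².

Find x<0 with |R(x)|<1.
x=-0.93: |R|=0.4692
R=1: x+6/13x²=0 ⇒ x=−13/6=-2.1667; min R=1−1/(4·6/13)=0.4583>−1
Confirm numerically:
  x=-2.105: |R|=0.94009 <1
  x=-1.902: |R|=0.76766 <1
  x=-1.396: |R|=0.50345 <1
  x=-0.932: |R|=0.46890 <1
  x=-2.763: |R|=1.76046 >1
  x=-2.243: |R|=1.07902 >1
So |R|<1 on (-2.1667, 0).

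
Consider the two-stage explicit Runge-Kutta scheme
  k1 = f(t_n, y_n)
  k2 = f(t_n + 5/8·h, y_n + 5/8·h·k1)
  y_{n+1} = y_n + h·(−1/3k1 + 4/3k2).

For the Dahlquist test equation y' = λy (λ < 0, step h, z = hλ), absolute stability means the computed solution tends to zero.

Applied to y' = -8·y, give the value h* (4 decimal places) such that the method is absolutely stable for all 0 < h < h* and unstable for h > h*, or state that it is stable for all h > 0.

On y'=λy, z=hλ:
  k1=λy_n ⇒ h·k1=z·y_n;  k2=λ(1+5/8z)y_n ⇒ h·k2=z(1+5/8z)y_n
  y_{n+1}/y_n = 1 − 1/3z + 4/3z(1+5/8z) = 1 + z + 5/6z²
  ⇒ R(z) = 1 + z + 5/6z².

Solve |R(x)|<1 on ℝ⁻.
x=-1.7: |R|=1.7083
R=1: x+5/6x²=0 ⇒ x=−6/5=-1.2000; min R=1−1/(4·5/6)=0.7000>−1
Confirm numerically:
  x=-1.008: |R|=0.83872 <1
  x=-0.942: |R|=0.79747 <1
  x=-0.696: |R|=0.70768 <1
  x=-0.591: |R|=0.70007 <1
  x=-1.319: |R|=1.13080 >1
  x=-1.316: |R|=1.12721 >1
Stable set (-1.2000, 0).

(-1.2000,0); λ=-8 ⇒ h* = (6/5)/8 = 0.1500.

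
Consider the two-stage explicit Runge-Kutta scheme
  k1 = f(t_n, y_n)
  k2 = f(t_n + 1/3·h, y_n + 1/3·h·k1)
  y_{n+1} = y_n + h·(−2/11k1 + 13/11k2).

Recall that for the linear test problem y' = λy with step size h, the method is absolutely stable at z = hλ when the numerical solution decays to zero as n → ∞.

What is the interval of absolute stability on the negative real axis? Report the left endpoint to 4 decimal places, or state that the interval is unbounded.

With y'=λy (z=hλ):
  k1=λy_n ⇒ h·k1=z·y_n;  k2=λ(1+1/3z)y_n ⇒ h·k2=z(1+1/3z)y_n
  y_{n+1}/y_n = 1 − 2/11z + 13/11z(1+1/3z) = 1 + z + 13/33z²
  R(z) = 1 + z + 13/33z².

Boundary: |R(x)|=1, x<0.
x=-1.28: |R|=0.3654
R=1: x+13/33x²=0 ⇒ x=−33/13=-2.5385; min R=1−1/(4·13/33)=0.3654>−1
Confirm numerically:
  x=-2.340: |R|=0.81705 <1
  x=-2.111: |R|=0.64452 <1
  x=-1.078: |R|=0.37979 <1
  x=-3.059: |R|=1.62728 >1
  x=-2.995: |R|=1.53865 >1
  x=-2.783: |R|=1.26810 >1
Interval (-2.5385, 0).

(-2.5385, 0).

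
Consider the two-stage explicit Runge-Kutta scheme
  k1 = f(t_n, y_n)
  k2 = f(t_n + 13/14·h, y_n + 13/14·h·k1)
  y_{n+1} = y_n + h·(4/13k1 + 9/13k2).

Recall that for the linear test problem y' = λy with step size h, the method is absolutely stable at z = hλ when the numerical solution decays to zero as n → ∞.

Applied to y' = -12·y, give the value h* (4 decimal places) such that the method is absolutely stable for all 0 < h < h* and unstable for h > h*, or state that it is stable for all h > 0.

(-1.5556,0); λ=-12 ⇒ h* = (14/9)/12 = 0.1296.

Test eqn y'=λy, z=hλ:
  k1=λy_n ⇒ h·k1=z·y_n;  k2=λ(1+13/14z)y_n ⇒ h·k2=z(1+13/14z)y_n
  y_{n+1}/y_n = 1 + 4/13z + 9/13z(1+13/14z) = 1 + z + 9/14z²
  so R(z) = 1 + z + 9/14z².

Boundary: |R(x)|=1, x<0.
x=-1.52: |R|=0.9653
R=1: x+9/14x²=0 ⇒ x=−14/9=-1.5556; min R=1−1/(4·9/14)=0.6111>−1
Confirm numerically:
  x=-1.308: |R|=0.79184 <1
  x=-1.188: |R|=0.71929 <1
  x=-0.879: |R|=0.61770 <1
  x=-0.759: |R|=0.61134 <1
  x=-2.025: |R|=1.61112 >1
  x=-1.659: |R|=1.11032 >1
  x=-1.611: |R|=1.05742 >1
Interval (-1.5556, 0).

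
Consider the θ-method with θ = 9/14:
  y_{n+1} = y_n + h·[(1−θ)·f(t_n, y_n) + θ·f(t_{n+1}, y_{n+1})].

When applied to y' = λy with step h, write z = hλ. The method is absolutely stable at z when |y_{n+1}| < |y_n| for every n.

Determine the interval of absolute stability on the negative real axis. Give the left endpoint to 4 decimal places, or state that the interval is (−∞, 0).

unbounded; (−∞, 0).

Set f=λy, z=hλ:
  y_{n+1} = y_n + z·[5/14·y_n + 9/14·y_{n+1}] ⇒ (1 − 9/14z)y_{n+1} = (1 + 5/14z)y_n
  ⇒ R(z) = (1 + 5/14z)/(1 − 9/14z).

Boundary: |R(x)|=1, x<0.
x=-1.59: |R|=0.2137
x=-2: |R|=0.1250
x=-10: |R|=0.3462
x=-100: |R|=0.5317
θ=9/14≥1/2 ⇒ |1+5/14x|<|1−9/14x| ∀x<0 ⇒ unbounded interval.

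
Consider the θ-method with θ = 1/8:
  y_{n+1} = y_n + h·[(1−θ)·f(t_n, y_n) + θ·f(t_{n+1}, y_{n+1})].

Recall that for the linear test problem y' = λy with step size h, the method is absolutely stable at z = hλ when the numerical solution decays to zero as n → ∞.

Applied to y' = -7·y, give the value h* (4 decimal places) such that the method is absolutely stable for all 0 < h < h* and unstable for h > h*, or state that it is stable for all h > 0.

(-2.6667,0); λ=-7 ⇒ h* = (8/3)/7 = 0.3810.

With y'=λy (z=hλ):
  y_{n+1} = y_n + z·[7/8·y_n + 1/8·y_{n+1}] ⇒ (1 − 1/8z)y_{n+1} = (1 + 7/8z)y_n
  ⇒ R(z) = (1 + 7/8z)/(1 − 1/8z).

Solve |R(x)|<1 on ℝ⁻.
x=-1.56: |R|=0.3054
R=−1: 1+7/8x = −1+1/8x ⇒ -3/4x=2 ⇒ x=2/(-3/4)=-2.6667
Confirm numerically:
  x=-2.645: |R|=0.98779 <1
  x=-2.398: |R|=0.84497 <1
  x=-1.970: |R|=0.58074 <1
  x=-3.189: |R|=1.28010 >1
  x=-3.090: |R|=1.22904 >1
  x=-3.056: |R|=1.21129 >1
So |R|<1 on (-2.6667, 0).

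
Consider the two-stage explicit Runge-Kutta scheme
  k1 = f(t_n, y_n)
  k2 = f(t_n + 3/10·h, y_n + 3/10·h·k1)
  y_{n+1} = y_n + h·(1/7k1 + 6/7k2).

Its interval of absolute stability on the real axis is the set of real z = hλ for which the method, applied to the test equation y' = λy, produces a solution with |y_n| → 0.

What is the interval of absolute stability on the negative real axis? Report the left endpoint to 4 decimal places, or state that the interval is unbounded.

Test eqn y'=λy, z=hλ:
  k1=λy_n ⇒ h·k1=z·y_n;  k2=λ(1+3/10z)y_n ⇒ h·k2=z(1+3/10z)y_n
  y_{n+1}/y_n = 1 + 1/7z + 6/7z(1+3/10z) = 1 + z + 9/35z²
  so R(z) = 1 + z + 9/35z².

Find x<0 with |R(x)|<1.
x=-0.99: |R|=0.2620
R=1: x+9/35x²=0 ⇒ x=−35/9=-3.8889; min R=1−1/(4·9/35)=0.0278>−1
Confirm numerically:
  x=-3.781: |R|=0.89510 <1
  x=-3.079: |R|=0.35878 <1
  x=-2.899: |R|=0.26208 <1
  x=-2.886: |R|=0.25574 <1
  x=-4.380: |R|=1.55313 >1
  x=-4.341: |R|=1.50467 >1
So |R|<1 on (-3.8889, 0).

(-3.8889, 0).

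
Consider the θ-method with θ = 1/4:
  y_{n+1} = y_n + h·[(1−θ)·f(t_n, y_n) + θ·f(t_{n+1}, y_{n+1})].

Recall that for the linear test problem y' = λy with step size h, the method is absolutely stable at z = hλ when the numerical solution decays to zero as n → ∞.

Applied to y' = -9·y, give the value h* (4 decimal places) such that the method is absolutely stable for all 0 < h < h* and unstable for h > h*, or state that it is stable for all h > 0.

Test eqn y'=λy, z=hλ:
  y_{n+1} = y_n + z·[3/4·y_n + 1/4·y_{n+1}] ⇒ (1 − 1/4z)y_{n+1} = (1 + 3/4z)y_n
  R(z) = (1 + 3/4z)/(1 − 1/4z).

Need |R(x)|<1, x<0.
x=-0.71: |R|=0.3970
R=−1: 1+3/4x = −1+1/4x ⇒ -1/2x=2 ⇒ x=2/(-1/2)=-4.0000
Confirm numerically:
  x=-2.482: |R|=0.53163 <1
  x=-1.904: |R|=0.28997 <1
  x=-1.641: |R|=0.16362 <1
  x=-4.568: |R|=1.13259 >1
  x=-4.410: |R|=1.09750 >1
  x=-4.322: |R|=1.07739 >1
Stable set (-4.0000, 0).

(-4.0000,0); λ=-9 ⇒ h* = (4)/9 = 0.4444.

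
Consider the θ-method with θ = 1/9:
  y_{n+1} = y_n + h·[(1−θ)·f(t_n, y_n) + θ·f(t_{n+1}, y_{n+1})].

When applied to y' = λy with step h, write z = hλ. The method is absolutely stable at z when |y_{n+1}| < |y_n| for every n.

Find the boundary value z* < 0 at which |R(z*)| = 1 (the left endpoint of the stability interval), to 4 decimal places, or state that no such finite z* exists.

On y'=λy, z=hλ:
  y_{n+1} = y_n + z·[8/9·y_n + 1/9·y_{n+1}] ⇒ (1 − 1/9z)y_{n+1} = (1 + 8/9z)y_n
  R(z) = (1 + 8/9z)/(1 − 1/9z).

Solve |R(x)|<1 on ℝ⁻.
x=-0.43: |R|=0.5896
R=−1: 1+8/9x = −1+1/9x ⇒ -7/9x=2 ⇒ x=2/(-7/9)=-2.5714
Confirm numerically:
  x=-2.049: |R|=0.66902 <1
  x=-1.821: |R|=0.51456 <1
  x=-1.547: |R|=0.32009 <1
  x=-2.836: |R|=1.15647 >1
  x=-2.643: |R|=1.04303 >1
So |R|<1 on (-2.5714, 0).

z* = -2.5714.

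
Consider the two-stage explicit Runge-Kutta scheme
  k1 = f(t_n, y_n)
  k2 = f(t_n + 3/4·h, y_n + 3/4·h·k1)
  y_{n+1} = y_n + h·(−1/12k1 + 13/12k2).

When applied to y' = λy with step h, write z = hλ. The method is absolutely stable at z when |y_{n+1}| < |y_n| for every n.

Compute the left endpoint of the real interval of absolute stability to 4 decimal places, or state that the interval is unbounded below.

z* = -1.2308.

On y'=λy, z=hλ:
  k1=λy_n ⇒ h·k1=z·y_n;  k2=λ(1+3/4z)y_n ⇒ h·k2=z(1+3/4z)y_n
  y_{n+1}/y_n = 1 − 1/12z + 13/12z(1+3/4z) = 1 + z + 13/16z²
  R(z) = 1 + z + 13/16z².

Solve |R(x)|<1 on ℝ⁻.
x=-1.74: |R|=1.7199
R=1: x+13/16x²=0 ⇒ x=−16/13=-1.2308; min R=1−1/(4·13/16)=0.6923>−1
Confirm numerically:
  x=-1.014: |R|=0.82141 <1
  x=-0.894: |R|=0.75538 <1
  x=-0.664: |R|=0.69423 <1
  x=-0.556: |R|=0.69517 <1
  x=-1.784: |R|=1.80191 >1
  x=-1.270: |R|=1.04048 >1
Interval (-1.2308, 0).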